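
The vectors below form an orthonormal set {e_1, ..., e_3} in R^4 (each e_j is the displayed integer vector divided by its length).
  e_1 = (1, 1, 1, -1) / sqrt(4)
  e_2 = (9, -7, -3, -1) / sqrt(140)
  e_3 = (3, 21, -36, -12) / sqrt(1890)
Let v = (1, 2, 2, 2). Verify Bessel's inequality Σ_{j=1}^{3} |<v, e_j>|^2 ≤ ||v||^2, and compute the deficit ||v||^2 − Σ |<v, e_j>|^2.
Σ |<v, e_j>|^2 = 29/6; ||v||^2 = 13; deficit = 49/6

Write each e_j = u_j / sqrt(<u_j, u_j>) where u_j is the displayed integer vector. Then <v, e_j> = <v, u_j> / sqrt(<u_j, u_j>), so |<v, e_j>|^2 = <v, u_j>^2 / <u_j, u_j>.
Coefficients: <v, e_1> = 3/sqrt(4), <v, e_2> = -13/sqrt(140), <v, e_3> = -51/sqrt(1890).
Square and sum: Σ |<v, e_j>|^2 = 29/6.
Compute ||v||^2 = v·v = 13.
Deficit = 13 − 29/6 = 49/6 ≥ 0, confirming Bessel's inequality. (The deficit equals ||v − Σ <v,e_j> e_j||^2, the squared distance from v to span{e_j}.)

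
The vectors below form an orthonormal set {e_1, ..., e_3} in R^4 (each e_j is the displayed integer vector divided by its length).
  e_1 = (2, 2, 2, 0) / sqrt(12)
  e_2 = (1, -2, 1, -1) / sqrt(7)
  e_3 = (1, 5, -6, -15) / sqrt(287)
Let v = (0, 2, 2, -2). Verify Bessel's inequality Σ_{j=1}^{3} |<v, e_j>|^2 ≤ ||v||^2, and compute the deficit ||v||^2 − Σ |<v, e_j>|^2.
Σ |<v, e_j>|^2 = 992/123; ||v||^2 = 12; deficit = 484/123

Write each e_j = u_j / sqrt(<u_j, u_j>) where u_j is the displayed integer vector. Then <v, e_j> = <v, u_j> / sqrt(<u_j, u_j>), so |<v, e_j>|^2 = <v, u_j>^2 / <u_j, u_j>.
Coefficients: <v, e_1> = 8/sqrt(12), <v, e_2> = 0/sqrt(7), <v, e_3> = 28/sqrt(287).
Square and sum: Σ |<v, e_j>|^2 = 992/123.
Compute ||v||^2 = v·v = 12.
Deficit = 12 − 992/123 = 484/123 ≥ 0, confirming Bessel's inequality. (The deficit equals ||v − Σ <v,e_j> e_j||^2, the squared distance from v to span{e_j}.)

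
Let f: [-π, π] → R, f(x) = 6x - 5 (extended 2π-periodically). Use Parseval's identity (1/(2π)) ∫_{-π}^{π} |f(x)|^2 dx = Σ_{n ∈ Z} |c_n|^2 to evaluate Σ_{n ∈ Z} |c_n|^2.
Σ |c_n|^2 = 12π^2 + 25

Expand and integrate term by term over [-π, π]:
  ∫ (6x)^2 dx = 36·(2π^3/3); ∫ 2·6·(-5)·x dx = 0 (odd integrand); ∫ (-5)^2 dx = 25·2π.
So (1/(2π)) ∫_{-π}^{π} (6x - 5)^2 dx = 36π^2/3 + 25 = 12π^2 + 25.
Parseval ⇒ Σ |c_n|^2 = 12π^2 + 25.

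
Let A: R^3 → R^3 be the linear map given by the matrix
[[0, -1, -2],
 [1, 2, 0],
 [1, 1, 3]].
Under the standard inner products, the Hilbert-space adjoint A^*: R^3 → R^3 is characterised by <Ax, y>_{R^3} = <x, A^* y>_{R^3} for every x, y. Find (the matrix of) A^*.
A^* = A^T =
[[0, 1, 1],
 [-1, 2, 1],
 [-2, 0, 3]]

For real matrices with standard dot products, the defining identity <Ax, y> = <x, A^* y> gives (Ax)^T y = x^T (A^*) y, i.e. x^T A^T y = x^T (A^*) y. Since this holds for all x, y, we must have A^* = A^T. Therefore
A^* =
[[0, 1, 1],
 [-1, 2, 1],
 [-2, 0, 3]].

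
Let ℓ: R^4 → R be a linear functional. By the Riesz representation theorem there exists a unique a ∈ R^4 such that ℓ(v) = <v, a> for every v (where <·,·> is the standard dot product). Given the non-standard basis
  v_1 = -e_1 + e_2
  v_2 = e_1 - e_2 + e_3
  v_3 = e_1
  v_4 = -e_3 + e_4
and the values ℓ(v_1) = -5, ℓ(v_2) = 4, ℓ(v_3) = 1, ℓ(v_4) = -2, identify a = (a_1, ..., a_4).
a = (1, -4, -1, -3)

Write a = (a_1, ..., a_4) in the standard basis. For each basis vector v_i, ℓ(v_i) = <v_i, a> is a linear equation in the a_j's. Collect the n equations into a matrix system V a = ℓ, where row i of V is v_i (expressed in the standard basis). Since V is invertible (lower-triangular with 1s on the diagonal, up to permutation), solve by back-substitution:
  V =
[[-1, 1, 0, 0],
 [1, -1, 1, 0],
 [1, 0, 0, 0],
 [0, 0, -1, 1]]
  V a = (-5, 4, 1, -2)
Solving gives a = (1, -4, -1, -3).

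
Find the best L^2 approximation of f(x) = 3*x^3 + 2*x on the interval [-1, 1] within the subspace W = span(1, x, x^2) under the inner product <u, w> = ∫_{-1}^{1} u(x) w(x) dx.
g(x) = 19*x/5

The best approximation g ∈ W is the orthogonal projection of f onto W. Writing g = a_0 + a_1 x + a_2 x^2, the coefficients solve the normal equations G · a = b where
  G_{ij} = <φ_i, φ_j> and b_i = <f, φ_i>, with φ_0 = 1, φ_1 = x, φ_2 = x^2.
G =
  [2, 0, 2/3]
  [0, 2/3, 0]
  [2/3, 0, 2/5],
b = (0, 38/15, 0).
Solving gives a_0 = 0, a_1 = 19/5, a_2 = 0, so
  g(x) = 19*x/5.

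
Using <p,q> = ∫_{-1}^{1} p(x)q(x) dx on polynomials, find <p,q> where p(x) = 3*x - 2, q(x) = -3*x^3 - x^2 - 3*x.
<p,q> = -124/15

Expand the product: p(x)·q(x) = -9*x^4 + 3*x^3 - 7*x^2 + 6*x.
∫_{-1}^{1} of each monomial x^k gives [2/(k+1) if k even, 0 if k odd]. Integrating term-by-term (or equivalently evaluating the antiderivative F(x) = -9*x^5/5 + 3*x^4/4 - 7*x^3/3 + 3*x^2 at the endpoints):
  F(1) − F(−1) = -23/60 − (473/60) = -124/15.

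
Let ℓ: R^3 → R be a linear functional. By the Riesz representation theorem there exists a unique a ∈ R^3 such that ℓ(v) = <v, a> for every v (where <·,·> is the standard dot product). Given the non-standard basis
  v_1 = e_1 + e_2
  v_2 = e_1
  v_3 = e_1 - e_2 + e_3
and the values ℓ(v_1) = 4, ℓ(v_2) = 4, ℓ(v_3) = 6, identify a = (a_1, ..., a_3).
a = (4, 0, 2)

Write a = (a_1, ..., a_3) in the standard basis. For each basis vector v_i, ℓ(v_i) = <v_i, a> is a linear equation in the a_j's. Collect the n equations into a matrix system V a = ℓ, where row i of V is v_i (expressed in the standard basis). Since V is invertible (lower-triangular with 1s on the diagonal, up to permutation), solve by back-substitution:
  V =
[[1, 1, 0],
 [1, 0, 0],
 [1, -1, 1]]
  V a = (4, 4, 6)
Solving gives a = (4, 0, 2).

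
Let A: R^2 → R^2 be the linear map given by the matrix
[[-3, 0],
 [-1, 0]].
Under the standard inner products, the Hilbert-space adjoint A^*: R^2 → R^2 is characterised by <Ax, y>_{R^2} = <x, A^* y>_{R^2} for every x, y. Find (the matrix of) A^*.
A^* = A^T =
[[-3, -1],
 [0, 0]]

For real matrices with standard dot products, the defining identity <Ax, y> = <x, A^* y> gives (Ax)^T y = x^T (A^*) y, i.e. x^T A^T y = x^T (A^*) y. Since this holds for all x, y, we must have A^* = A^T. Therefore
A^* =
[[-3, -1],
 [0, 0]].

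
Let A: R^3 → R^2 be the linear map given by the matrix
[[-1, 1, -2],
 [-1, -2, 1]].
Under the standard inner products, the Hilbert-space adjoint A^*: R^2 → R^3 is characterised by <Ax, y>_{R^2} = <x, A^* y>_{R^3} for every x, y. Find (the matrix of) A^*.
A^* = A^T =
[[-1, -1],
 [1, -2],
 [-2, 1]]

For real matrices with standard dot products, the defining identity <Ax, y> = <x, A^* y> gives (Ax)^T y = x^T (A^*) y, i.e. x^T A^T y = x^T (A^*) y. Since this holds for all x, y, we must have A^* = A^T. Therefore
A^* =
[[-1, -1],
 [1, -2],
 [-2, 1]].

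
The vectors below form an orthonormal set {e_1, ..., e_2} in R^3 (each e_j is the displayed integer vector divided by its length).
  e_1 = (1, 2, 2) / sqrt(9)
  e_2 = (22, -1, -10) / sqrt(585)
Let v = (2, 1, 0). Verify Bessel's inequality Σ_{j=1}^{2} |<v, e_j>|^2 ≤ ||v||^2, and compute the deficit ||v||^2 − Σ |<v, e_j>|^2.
Σ |<v, e_j>|^2 = 321/65; ||v||^2 = 5; deficit = 4/65

Write each e_j = u_j / sqrt(<u_j, u_j>) where u_j is the displayed integer vector. Then <v, e_j> = <v, u_j> / sqrt(<u_j, u_j>), so |<v, e_j>|^2 = <v, u_j>^2 / <u_j, u_j>.
Coefficients: <v, e_1> = 4/sqrt(9), <v, e_2> = 43/sqrt(585).
Square and sum: Σ |<v, e_j>|^2 = 321/65.
Compute ||v||^2 = v·v = 5.
Deficit = 5 − 321/65 = 4/65 ≥ 0, confirming Bessel's inequality. (The deficit equals ||v − Σ <v,e_j> e_j||^2, the squared distance from v to span{e_j}.)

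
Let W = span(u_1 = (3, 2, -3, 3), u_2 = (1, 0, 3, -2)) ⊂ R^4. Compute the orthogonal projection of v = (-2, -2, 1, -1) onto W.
proj_W(v) = (-663/290, -188/145, 267/290, -183/145)

Set up U = [u_1 | ... | u_2] ∈ R^(4×2). The projector onto W = col(U) is P = U (U^T U)^(-1) U^T.
Compute U^T U =
  [31, -12]
  [-12, 14],
and U^T v = (-16, 3).
Solve U^T U · c = U^T v for the coefficients: c = (-94/145, -99/290). The projection is proj_W(v) = U c.
Check: (v - proj_W(v)) · u_1 = 0  (should be 0).
Check: (v - proj_W(v)) · u_2 = 0  (should be 0).
Result: proj_W(v) = (-663/290, -188/145, 267/290, -183/145).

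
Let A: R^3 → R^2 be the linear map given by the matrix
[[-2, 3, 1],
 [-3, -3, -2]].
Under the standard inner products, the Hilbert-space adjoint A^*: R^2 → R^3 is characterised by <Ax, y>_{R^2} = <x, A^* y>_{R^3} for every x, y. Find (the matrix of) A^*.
A^* = A^T =
[[-2, -3],
 [3, -3],
 [1, -2]]

For real matrices with standard dot products, the defining identity <Ax, y> = <x, A^* y> gives (Ax)^T y = x^T (A^*) y, i.e. x^T A^T y = x^T (A^*) y. Since this holds for all x, y, we must have A^* = A^T. Therefore
A^* =
[[-2, -3],
 [3, -3],
 [1, -2]].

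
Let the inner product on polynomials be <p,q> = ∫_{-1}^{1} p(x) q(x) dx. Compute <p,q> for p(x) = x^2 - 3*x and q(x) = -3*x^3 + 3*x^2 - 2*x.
<p,q> = 44/5

Expand the product: p(x)·q(x) = -3*x^5 + 12*x^4 - 11*x^3 + 6*x^2.
∫_{-1}^{1} of each monomial x^k gives [2/(k+1) if k even, 0 if k odd]. Integrating term-by-term (or equivalently evaluating the antiderivative F(x) = -x^6/2 + 12*x^5/5 - 11*x^4/4 + 2*x^3 at the endpoints):
  F(1) − F(−1) = 23/20 − (-153/20) = 44/5.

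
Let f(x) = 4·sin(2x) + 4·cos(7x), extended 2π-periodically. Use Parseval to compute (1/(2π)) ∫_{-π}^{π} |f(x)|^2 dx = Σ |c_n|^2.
Σ |c_n|^2 = 16

Expand |f|^2 and use orthogonality of {sin(nx), cos(mx)} on [-π, π]:
  ∫_{-π}^{π} sin(nx)^2 dx = π, ∫ cos(mx)^2 dx = π, and cross terms integrate to 0.
So ∫_{-π}^{π} f(x)^2 dx = 4^2 · π + 4^2 · π = (16 + 16)π.
Divide by 2π: (16 + 16)/2 = 16.
By Parseval, this equals Σ |c_n|^2.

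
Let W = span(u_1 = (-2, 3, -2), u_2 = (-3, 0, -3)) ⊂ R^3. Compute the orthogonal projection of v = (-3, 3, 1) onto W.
proj_W(v) = (-1, 3, -1)

Set up U = [u_1 | ... | u_2] ∈ R^(3×2). The projector onto W = col(U) is P = U (U^T U)^(-1) U^T.
Compute U^T U =
  [17, 12]
  [12, 18],
and U^T v = (13, 6).
Solve U^T U · c = U^T v for the coefficients: c = (1, -1/3). The projection is proj_W(v) = U c.
Check: (v - proj_W(v)) · u_1 = 0  (should be 0).
Check: (v - proj_W(v)) · u_2 = 0  (should be 0).
Result: proj_W(v) = (-1, 3, -1).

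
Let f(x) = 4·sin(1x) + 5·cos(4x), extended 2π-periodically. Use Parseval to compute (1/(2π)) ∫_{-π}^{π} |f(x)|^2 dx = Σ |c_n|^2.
Σ |c_n|^2 = 41/2

Expand |f|^2 and use orthogonality of {sin(nx), cos(mx)} on [-π, π]:
  ∫_{-π}^{π} sin(nx)^2 dx = π, ∫ cos(mx)^2 dx = π, and cross terms integrate to 0.
So ∫_{-π}^{π} f(x)^2 dx = 4^2 · π + 5^2 · π = (16 + 25)π.
Divide by 2π: (16 + 25)/2 = 41/2.
By Parseval, this equals Σ |c_n|^2.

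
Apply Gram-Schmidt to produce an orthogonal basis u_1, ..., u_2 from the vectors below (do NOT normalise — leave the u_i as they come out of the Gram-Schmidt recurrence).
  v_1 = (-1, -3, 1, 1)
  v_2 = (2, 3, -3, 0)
Orthogonal basis:
  u_1 = (-1, -3, 1, 1)
  u_2 = (5/6, -1/2, -11/6, 7/6)

Apply the Gram-Schmidt recurrence
  u_1 = v_1
  u_i = v_i − Σ_{j<i} ((v_i · u_j) / (u_j · u_j)) · u_j.

Step by step this gives:
  u_1 = (-1, -3, 1, 1)
  u_2 = (5/6, -1/2, -11/6, 7/6)

Orthogonality check:
  u_2 · u_1 = 0 (should be 0)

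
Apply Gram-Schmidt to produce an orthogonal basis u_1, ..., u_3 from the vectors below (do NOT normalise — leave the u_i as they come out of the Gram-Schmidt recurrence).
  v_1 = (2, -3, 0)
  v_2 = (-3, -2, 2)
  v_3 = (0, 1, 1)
Orthogonal basis:
  u_1 = (2, -3, 0)
  u_2 = (-3, -2, 2)
  u_3 = (6/13, 4/13, 1)

Apply the Gram-Schmidt recurrence
  u_1 = v_1
  u_i = v_i − Σ_{j<i} ((v_i · u_j) / (u_j · u_j)) · u_j.

Step by step this gives:
  u_1 = (2, -3, 0)
  u_2 = (-3, -2, 2)
  u_3 = (6/13, 4/13, 1)

Orthogonality check:
  u_2 · u_1 = 0 (should be 0)
  u_3 · u_1 = 0 (should be 0)
  u_3 · u_2 = 0 (should be 0)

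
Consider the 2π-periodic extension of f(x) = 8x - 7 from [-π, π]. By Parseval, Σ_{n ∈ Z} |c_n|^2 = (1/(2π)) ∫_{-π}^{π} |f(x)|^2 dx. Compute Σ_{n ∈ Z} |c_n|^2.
Σ |c_n|^2 = 64π^2/3 + 49

Expand and integrate term by term over [-π, π]:
  ∫ (8x)^2 dx = 64·(2π^3/3); ∫ 2·8·(-7)·x dx = 0 (odd integrand); ∫ (-7)^2 dx = 49·2π.
So (1/(2π)) ∫_{-π}^{π} (8x - 7)^2 dx = 64π^2/3 + 49 = 64π^2/3 + 49.
Parseval ⇒ Σ |c_n|^2 = 64π^2/3 + 49.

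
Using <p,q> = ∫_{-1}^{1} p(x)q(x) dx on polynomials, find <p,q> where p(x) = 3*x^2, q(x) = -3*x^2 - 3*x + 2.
<p,q> = 2/5

Expand the product: p(x)·q(x) = -9*x^4 - 9*x^3 + 6*x^2.
∫_{-1}^{1} of each monomial x^k gives [2/(k+1) if k even, 0 if k odd]. Integrating term-by-term (or equivalently evaluating the antiderivative F(x) = -9*x^5/5 - 9*x^4/4 + 2*x^3 at the endpoints):
  F(1) − F(−1) = -41/20 − (-49/20) = 2/5.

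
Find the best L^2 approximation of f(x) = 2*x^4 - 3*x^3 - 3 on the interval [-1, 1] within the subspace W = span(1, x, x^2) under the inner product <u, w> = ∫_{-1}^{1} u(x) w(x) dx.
g(x) = 12*x^2/7 - 9*x/5 - 111/35

The best approximation g ∈ W is the orthogonal projection of f onto W. Writing g = a_0 + a_1 x + a_2 x^2, the coefficients solve the normal equations G · a = b where
  G_{ij} = <φ_i, φ_j> and b_i = <f, φ_i>, with φ_0 = 1, φ_1 = x, φ_2 = x^2.
G =
  [2, 0, 2/3]
  [0, 2/3, 0]
  [2/3, 0, 2/5],
b = (-26/5, -6/5, -10/7).
Solving gives a_0 = -111/35, a_1 = -9/5, a_2 = 12/7, so
  g(x) = 12*x^2/7 - 9*x/5 - 111/35.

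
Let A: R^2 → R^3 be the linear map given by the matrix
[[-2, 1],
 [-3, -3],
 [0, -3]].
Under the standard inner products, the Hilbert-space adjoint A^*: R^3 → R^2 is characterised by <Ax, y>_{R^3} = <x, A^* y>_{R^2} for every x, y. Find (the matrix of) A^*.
A^* = A^T =
[[-2, -3, 0],
 [1, -3, -3]]

For real matrices with standard dot products, the defining identity <Ax, y> = <x, A^* y> gives (Ax)^T y = x^T (A^*) y, i.e. x^T A^T y = x^T (A^*) y. Since this holds for all x, y, we must have A^* = A^T. Therefore
A^* =
[[-2, -3, 0],
 [1, -3, -3]].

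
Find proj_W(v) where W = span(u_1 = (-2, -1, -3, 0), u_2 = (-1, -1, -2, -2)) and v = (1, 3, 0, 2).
proj_W(v) = (23/59, 45/59, 68/59, 134/59)

Set up U = [u_1 | ... | u_2] ∈ R^(4×2). The projector onto W = col(U) is P = U (U^T U)^(-1) U^T.
Compute U^T U =
  [14, 9]
  [9, 10],
and U^T v = (-5, -8).
Solve U^T U · c = U^T v for the coefficients: c = (22/59, -67/59). The projection is proj_W(v) = U c.
Check: (v - proj_W(v)) · u_1 = 0  (should be 0).
Check: (v - proj_W(v)) · u_2 = 0  (should be 0).
Result: proj_W(v) = (23/59, 45/59, 68/59, 134/59).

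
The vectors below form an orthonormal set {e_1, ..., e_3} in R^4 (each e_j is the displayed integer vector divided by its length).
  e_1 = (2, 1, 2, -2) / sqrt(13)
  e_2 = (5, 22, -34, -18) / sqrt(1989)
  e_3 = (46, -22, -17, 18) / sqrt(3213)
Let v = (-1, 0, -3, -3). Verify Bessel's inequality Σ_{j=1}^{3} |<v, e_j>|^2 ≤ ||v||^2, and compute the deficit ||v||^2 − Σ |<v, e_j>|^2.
Σ |<v, e_j>|^2 = 338/27; ||v||^2 = 19; deficit = 175/27

Write each e_j = u_j / sqrt(<u_j, u_j>) where u_j is the displayed integer vector. Then <v, e_j> = <v, u_j> / sqrt(<u_j, u_j>), so |<v, e_j>|^2 = <v, u_j>^2 / <u_j, u_j>.
Coefficients: <v, e_1> = -2/sqrt(13), <v, e_2> = 151/sqrt(1989), <v, e_3> = -49/sqrt(3213).
Square and sum: Σ |<v, e_j>|^2 = 338/27.
Compute ||v||^2 = v·v = 19.
Deficit = 19 − 338/27 = 175/27 ≥ 0, confirming Bessel's inequality. (The deficit equals ||v − Σ <v,e_j> e_j||^2, the squared distance from v to span{e_j}.)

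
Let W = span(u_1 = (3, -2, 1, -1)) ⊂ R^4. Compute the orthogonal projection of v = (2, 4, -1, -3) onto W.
proj_W(v) = (0, 0, 0, 0)

Set up U = [u_1 | ... | u_1] ∈ R^(4×1). The projector onto W = col(U) is P = U (U^T U)^(-1) U^T.
Compute U^T U =
  [15],
and U^T v = (0).
Solve U^T U · c = U^T v for the coefficients: c = (0). The projection is proj_W(v) = U c.
Check: (v - proj_W(v)) · u_1 = 0  (should be 0).
Result: proj_W(v) = (0, 0, 0, 0).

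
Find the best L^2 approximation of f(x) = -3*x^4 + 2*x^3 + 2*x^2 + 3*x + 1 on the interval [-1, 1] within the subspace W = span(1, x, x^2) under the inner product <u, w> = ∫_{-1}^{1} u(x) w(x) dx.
g(x) = -4*x^2/7 + 21*x/5 + 44/35

The best approximation g ∈ W is the orthogonal projection of f onto W. Writing g = a_0 + a_1 x + a_2 x^2, the coefficients solve the normal equations G · a = b where
  G_{ij} = <φ_i, φ_j> and b_i = <f, φ_i>, with φ_0 = 1, φ_1 = x, φ_2 = x^2.
G =
  [2, 0, 2/3]
  [0, 2/3, 0]
  [2/3, 0, 2/5],
b = (32/15, 14/5, 64/105).
Solving gives a_0 = 44/35, a_1 = 21/5, a_2 = -4/7, so
  g(x) = -4*x^2/7 + 21*x/5 + 44/35.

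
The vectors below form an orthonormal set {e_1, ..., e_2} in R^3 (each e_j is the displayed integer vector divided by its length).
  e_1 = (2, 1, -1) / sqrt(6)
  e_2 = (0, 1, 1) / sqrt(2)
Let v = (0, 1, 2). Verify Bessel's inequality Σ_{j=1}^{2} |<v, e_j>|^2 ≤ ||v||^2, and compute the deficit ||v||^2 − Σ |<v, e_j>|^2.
Σ |<v, e_j>|^2 = 14/3; ||v||^2 = 5; deficit = 1/3

Write each e_j = u_j / sqrt(<u_j, u_j>) where u_j is the displayed integer vector. Then <v, e_j> = <v, u_j> / sqrt(<u_j, u_j>), so |<v, e_j>|^2 = <v, u_j>^2 / <u_j, u_j>.
Coefficients: <v, e_1> = -1/sqrt(6), <v, e_2> = 3/sqrt(2).
Square and sum: Σ |<v, e_j>|^2 = 14/3.
Compute ||v||^2 = v·v = 5.
Deficit = 5 − 14/3 = 1/3 ≥ 0, confirming Bessel's inequality. (The deficit equals ||v − Σ <v,e_j> e_j||^2, the squared distance from v to span{e_j}.)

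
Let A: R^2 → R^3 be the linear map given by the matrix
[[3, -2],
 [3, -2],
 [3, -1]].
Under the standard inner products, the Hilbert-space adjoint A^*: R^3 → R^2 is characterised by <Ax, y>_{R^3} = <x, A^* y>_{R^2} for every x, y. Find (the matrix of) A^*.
A^* = A^T =
[[3, 3, 3],
 [-2, -2, -1]]

For real matrices with standard dot products, the defining identity <Ax, y> = <x, A^* y> gives (Ax)^T y = x^T (A^*) y, i.e. x^T A^T y = x^T (A^*) y. Since this holds for all x, y, we must have A^* = A^T. Therefore
A^* =
[[3, 3, 3],
 [-2, -2, -1]].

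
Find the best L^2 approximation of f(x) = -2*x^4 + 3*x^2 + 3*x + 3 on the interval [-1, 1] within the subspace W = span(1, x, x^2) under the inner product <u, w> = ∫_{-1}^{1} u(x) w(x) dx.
g(x) = 9*x^2/7 + 3*x + 111/35

The best approximation g ∈ W is the orthogonal projection of f onto W. Writing g = a_0 + a_1 x + a_2 x^2, the coefficients solve the normal equations G · a = b where
  G_{ij} = <φ_i, φ_j> and b_i = <f, φ_i>, with φ_0 = 1, φ_1 = x, φ_2 = x^2.
G =
  [2, 0, 2/3]
  [0, 2/3, 0]
  [2/3, 0, 2/5],
b = (36/5, 2, 92/35).
Solving gives a_0 = 111/35, a_1 = 3, a_2 = 9/7, so
  g(x) = 9*x^2/7 + 3*x + 111/35.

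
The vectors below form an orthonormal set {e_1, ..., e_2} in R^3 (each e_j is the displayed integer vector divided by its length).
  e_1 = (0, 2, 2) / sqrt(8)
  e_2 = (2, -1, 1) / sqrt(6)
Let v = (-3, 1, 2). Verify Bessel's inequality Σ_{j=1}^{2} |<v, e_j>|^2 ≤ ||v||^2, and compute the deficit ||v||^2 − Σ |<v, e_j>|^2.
Σ |<v, e_j>|^2 = 26/3; ||v||^2 = 14; deficit = 16/3

Write each e_j = u_j / sqrt(<u_j, u_j>) where u_j is the displayed integer vector. Then <v, e_j> = <v, u_j> / sqrt(<u_j, u_j>), so |<v, e_j>|^2 = <v, u_j>^2 / <u_j, u_j>.
Coefficients: <v, e_1> = 6/sqrt(8), <v, e_2> = -5/sqrt(6).
Square and sum: Σ |<v, e_j>|^2 = 26/3.
Compute ||v||^2 = v·v = 14.
Deficit = 14 − 26/3 = 16/3 ≥ 0, confirming Bessel's inequality. (The deficit equals ||v − Σ <v,e_j> e_j||^2, the squared distance from v to span{e_j}.)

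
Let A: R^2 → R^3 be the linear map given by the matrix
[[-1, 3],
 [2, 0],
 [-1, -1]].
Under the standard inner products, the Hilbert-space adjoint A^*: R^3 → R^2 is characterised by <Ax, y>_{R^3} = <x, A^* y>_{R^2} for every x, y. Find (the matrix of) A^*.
A^* = A^T =
[[-1, 2, -1],
 [3, 0, -1]]

For real matrices with standard dot products, the defining identity <Ax, y> = <x, A^* y> gives (Ax)^T y = x^T (A^*) y, i.e. x^T A^T y = x^T (A^*) y. Since this holds for all x, y, we must have A^* = A^T. Therefore
A^* =
[[-1, 2, -1],
 [3, 0, -1]].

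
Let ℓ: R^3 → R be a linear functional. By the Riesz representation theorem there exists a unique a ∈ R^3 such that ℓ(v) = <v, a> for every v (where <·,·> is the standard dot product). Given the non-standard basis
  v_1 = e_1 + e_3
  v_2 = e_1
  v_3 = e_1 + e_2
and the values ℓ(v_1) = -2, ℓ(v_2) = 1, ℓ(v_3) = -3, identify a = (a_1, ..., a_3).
a = (1, -4, -3)

Write a = (a_1, ..., a_3) in the standard basis. For each basis vector v_i, ℓ(v_i) = <v_i, a> is a linear equation in the a_j's. Collect the n equations into a matrix system V a = ℓ, where row i of V is v_i (expressed in the standard basis). Since V is invertible (lower-triangular with 1s on the diagonal, up to permutation), solve by back-substitution:
  V =
[[1, 0, 1],
 [1, 0, 0],
 [1, 1, 0]]
  V a = (-2, 1, -3)
Solving gives a = (1, -4, -3).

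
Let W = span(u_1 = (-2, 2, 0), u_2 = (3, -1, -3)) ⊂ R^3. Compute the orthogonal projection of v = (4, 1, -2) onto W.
proj_W(v) = (5/2, -1/2, -3)

Set up U = [u_1 | ... | u_2] ∈ R^(3×2). The projector onto W = col(U) is P = U (U^T U)^(-1) U^T.
Compute U^T U =
  [8, -8]
  [-8, 19],
and U^T v = (-6, 17).
Solve U^T U · c = U^T v for the coefficients: c = (1/4, 1). The projection is proj_W(v) = U c.
Check: (v - proj_W(v)) · u_1 = 0  (should be 0).
Check: (v - proj_W(v)) · u_2 = 0  (should be 0).
Result: proj_W(v) = (5/2, -1/2, -3).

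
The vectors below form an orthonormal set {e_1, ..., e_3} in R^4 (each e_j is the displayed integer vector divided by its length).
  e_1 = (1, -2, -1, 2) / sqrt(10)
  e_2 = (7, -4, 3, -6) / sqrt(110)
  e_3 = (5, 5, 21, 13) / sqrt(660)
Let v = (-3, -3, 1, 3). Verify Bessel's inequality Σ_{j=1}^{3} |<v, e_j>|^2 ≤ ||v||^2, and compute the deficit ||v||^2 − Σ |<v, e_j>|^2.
Σ |<v, e_j>|^2 = 13; ||v||^2 = 28; deficit = 15

Write each e_j = u_j / sqrt(<u_j, u_j>) where u_j is the displayed integer vector. Then <v, e_j> = <v, u_j> / sqrt(<u_j, u_j>), so |<v, e_j>|^2 = <v, u_j>^2 / <u_j, u_j>.
Coefficients: <v, e_1> = 8/sqrt(10), <v, e_2> = -24/sqrt(110), <v, e_3> = 30/sqrt(660).
Square and sum: Σ |<v, e_j>|^2 = 13.
Compute ||v||^2 = v·v = 28.
Deficit = 28 − 13 = 15 ≥ 0, confirming Bessel's inequality. (The deficit equals ||v − Σ <v,e_j> e_j||^2, the squared distance from v to span{e_j}.)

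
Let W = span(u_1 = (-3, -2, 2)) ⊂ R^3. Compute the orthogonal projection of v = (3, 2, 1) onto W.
proj_W(v) = (33/17, 22/17, -22/17)

Set up U = [u_1 | ... | u_1] ∈ R^(3×1). The projector onto W = col(U) is P = U (U^T U)^(-1) U^T.
Compute U^T U =
  [17],
and U^T v = (-11).
Solve U^T U · c = U^T v for the coefficients: c = (-11/17). The projection is proj_W(v) = U c.
Check: (v - proj_W(v)) · u_1 = 0  (should be 0).
Result: proj_W(v) = (33/17, 22/17, -22/17).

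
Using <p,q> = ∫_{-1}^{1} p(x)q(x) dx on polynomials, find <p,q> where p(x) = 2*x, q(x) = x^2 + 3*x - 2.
<p,q> = 4

Expand the product: p(x)·q(x) = 2*x^3 + 6*x^2 - 4*x.
∫_{-1}^{1} of each monomial x^k gives [2/(k+1) if k even, 0 if k odd]. Integrating term-by-term (or equivalently evaluating the antiderivative F(x) = x^4/2 + 2*x^3 - 2*x^2 at the endpoints):
  F(1) − F(−1) = 1/2 − (-7/2) = 4.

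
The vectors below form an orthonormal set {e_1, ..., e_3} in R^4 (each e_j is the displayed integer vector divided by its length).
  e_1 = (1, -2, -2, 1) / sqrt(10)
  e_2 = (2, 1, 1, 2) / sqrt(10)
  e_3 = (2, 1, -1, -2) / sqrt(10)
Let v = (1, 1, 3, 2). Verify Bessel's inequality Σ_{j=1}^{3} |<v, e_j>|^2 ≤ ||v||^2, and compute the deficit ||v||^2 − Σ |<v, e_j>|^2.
Σ |<v, e_j>|^2 = 141/10; ||v||^2 = 15; deficit = 9/10

Write each e_j = u_j / sqrt(<u_j, u_j>) where u_j is the displayed integer vector. Then <v, e_j> = <v, u_j> / sqrt(<u_j, u_j>), so |<v, e_j>|^2 = <v, u_j>^2 / <u_j, u_j>.
Coefficients: <v, e_1> = -5/sqrt(10), <v, e_2> = 10/sqrt(10), <v, e_3> = -4/sqrt(10).
Square and sum: Σ |<v, e_j>|^2 = 141/10.
Compute ||v||^2 = v·v = 15.
Deficit = 15 − 141/10 = 9/10 ≥ 0, confirming Bessel's inequality. (The deficit equals ||v − Σ <v,e_j> e_j||^2, the squared distance from v to span{e_j}.)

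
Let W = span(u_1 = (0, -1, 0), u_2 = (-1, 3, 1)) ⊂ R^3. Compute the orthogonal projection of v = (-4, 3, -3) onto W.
proj_W(v) = (-1/2, 3, 1/2)

Set up U = [u_1 | ... | u_2] ∈ R^(3×2). The projector onto W = col(U) is P = U (U^T U)^(-1) U^T.
Compute U^T U =
  [1, -3]
  [-3, 11],
and U^T v = (-3, 10).
Solve U^T U · c = U^T v for the coefficients: c = (-3/2, 1/2). The projection is proj_W(v) = U c.
Check: (v - proj_W(v)) · u_1 = 0  (should be 0).
Check: (v - proj_W(v)) · u_2 = 0  (should be 0).
Result: proj_W(v) = (-1/2, 3, 1/2).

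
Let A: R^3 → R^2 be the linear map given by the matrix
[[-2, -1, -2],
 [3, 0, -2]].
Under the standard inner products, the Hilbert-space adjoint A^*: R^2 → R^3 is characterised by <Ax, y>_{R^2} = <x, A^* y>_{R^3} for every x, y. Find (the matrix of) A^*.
A^* = A^T =
[[-2, 3],
 [-1, 0],
 [-2, -2]]

For real matrices with standard dot products, the defining identity <Ax, y> = <x, A^* y> gives (Ax)^T y = x^T (A^*) y, i.e. x^T A^T y = x^T (A^*) y. Since this holds for all x, y, we must have A^* = A^T. Therefore
A^* =
[[-2, 3],
 [-1, 0],
 [-2, -2]].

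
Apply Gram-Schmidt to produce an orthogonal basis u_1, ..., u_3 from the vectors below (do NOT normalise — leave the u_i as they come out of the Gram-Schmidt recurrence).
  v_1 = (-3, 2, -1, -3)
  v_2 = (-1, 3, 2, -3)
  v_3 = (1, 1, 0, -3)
Orthogonal basis:
  u_1 = (-3, 2, -1, -3)
  u_2 = (25/23, 37/23, 62/23, -21/23)
  u_3 = (422/273, -118/273, -242/273, -20/13)

Apply the Gram-Schmidt recurrence
  u_1 = v_1
  u_i = v_i − Σ_{j<i} ((v_i · u_j) / (u_j · u_j)) · u_j.

Step by step this gives:
  u_1 = (-3, 2, -1, -3)
  u_2 = (25/23, 37/23, 62/23, -21/23)
  u_3 = (422/273, -118/273, -242/273, -20/13)

Orthogonality check:
  u_2 · u_1 = 0 (should be 0)
  u_3 · u_1 = 0 (should be 0)
  u_3 · u_2 = 0 (should be 0)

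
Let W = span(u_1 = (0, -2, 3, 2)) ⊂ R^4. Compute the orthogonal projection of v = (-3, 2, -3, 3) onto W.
proj_W(v) = (0, 14/17, -21/17, -14/17)

Set up U = [u_1 | ... | u_1] ∈ R^(4×1). The projector onto W = col(U) is P = U (U^T U)^(-1) U^T.
Compute U^T U =
  [17],
and U^T v = (-7).
Solve U^T U · c = U^T v for the coefficients: c = (-7/17). The projection is proj_W(v) = U c.
Check: (v - proj_W(v)) · u_1 = 0  (should be 0).
Result: proj_W(v) = (0, 14/17, -21/17, -14/17).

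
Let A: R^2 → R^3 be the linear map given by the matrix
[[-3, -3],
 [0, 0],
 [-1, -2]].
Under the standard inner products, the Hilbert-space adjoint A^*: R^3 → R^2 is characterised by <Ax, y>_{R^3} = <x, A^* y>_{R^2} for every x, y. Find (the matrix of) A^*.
A^* = A^T =
[[-3, 0, -1],
 [-3, 0, -2]]

For real matrices with standard dot products, the defining identity <Ax, y> = <x, A^* y> gives (Ax)^T y = x^T (A^*) y, i.e. x^T A^T y = x^T (A^*) y. Since this holds for all x, y, we must have A^* = A^T. Therefore
A^* =
[[-3, 0, -1],
 [-3, 0, -2]].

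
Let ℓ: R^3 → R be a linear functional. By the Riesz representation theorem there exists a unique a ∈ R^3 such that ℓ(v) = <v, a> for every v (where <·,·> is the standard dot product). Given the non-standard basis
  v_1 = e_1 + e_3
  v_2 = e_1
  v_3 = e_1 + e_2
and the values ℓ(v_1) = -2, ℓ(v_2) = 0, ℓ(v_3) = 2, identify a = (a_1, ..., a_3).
a = (0, 2, -2)

Write a = (a_1, ..., a_3) in the standard basis. For each basis vector v_i, ℓ(v_i) = <v_i, a> is a linear equation in the a_j's. Collect the n equations into a matrix system V a = ℓ, where row i of V is v_i (expressed in the standard basis). Since V is invertible (lower-triangular with 1s on the diagonal, up to permutation), solve by back-substitution:
  V =
[[1, 0, 1],
 [1, 0, 0],
 [1, 1, 0]]
  V a = (-2, 0, 2)
Solving gives a = (0, 2, -2).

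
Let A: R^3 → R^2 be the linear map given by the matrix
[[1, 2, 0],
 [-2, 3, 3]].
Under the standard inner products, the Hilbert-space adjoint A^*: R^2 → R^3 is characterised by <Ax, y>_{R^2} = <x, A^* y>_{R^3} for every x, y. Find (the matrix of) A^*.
A^* = A^T =
[[1, -2],
 [2, 3],
 [0, 3]]

For real matrices with standard dot products, the defining identity <Ax, y> = <x, A^* y> gives (Ax)^T y = x^T (A^*) y, i.e. x^T A^T y = x^T (A^*) y. Since this holds for all x, y, we must have A^* = A^T. Therefore
A^* =
[[1, -2],
 [2, 3],
 [0, 3]].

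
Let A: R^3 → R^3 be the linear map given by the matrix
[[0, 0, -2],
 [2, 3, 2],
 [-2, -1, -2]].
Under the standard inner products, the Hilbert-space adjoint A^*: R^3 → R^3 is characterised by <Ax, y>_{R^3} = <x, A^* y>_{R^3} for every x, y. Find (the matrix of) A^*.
A^* = A^T =
[[0, 2, -2],
 [0, 3, -1],
 [-2, 2, -2]]

For real matrices with standard dot products, the defining identity <Ax, y> = <x, A^* y> gives (Ax)^T y = x^T (A^*) y, i.e. x^T A^T y = x^T (A^*) y. Since this holds for all x, y, we must have A^* = A^T. Therefore
A^* =
[[0, 2, -2],
 [0, 3, -1],
 [-2, 2, -2]].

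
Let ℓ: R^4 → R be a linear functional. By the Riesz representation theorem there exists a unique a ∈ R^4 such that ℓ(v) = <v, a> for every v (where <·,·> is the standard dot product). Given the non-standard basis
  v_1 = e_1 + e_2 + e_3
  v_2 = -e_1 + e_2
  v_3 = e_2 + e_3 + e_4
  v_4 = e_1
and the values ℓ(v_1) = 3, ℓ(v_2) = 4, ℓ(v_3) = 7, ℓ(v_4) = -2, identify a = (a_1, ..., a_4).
a = (-2, 2, 3, 2)

Write a = (a_1, ..., a_4) in the standard basis. For each basis vector v_i, ℓ(v_i) = <v_i, a> is a linear equation in the a_j's. Collect the n equations into a matrix system V a = ℓ, where row i of V is v_i (expressed in the standard basis). Since V is invertible (lower-triangular with 1s on the diagonal, up to permutation), solve by back-substitution:
  V =
[[1, 1, 1, 0],
 [-1, 1, 0, 0],
 [0, 1, 1, 1],
 [1, 0, 0, 0]]
  V a = (3, 4, 7, -2)
Solving gives a = (-2, 2, 3, 2).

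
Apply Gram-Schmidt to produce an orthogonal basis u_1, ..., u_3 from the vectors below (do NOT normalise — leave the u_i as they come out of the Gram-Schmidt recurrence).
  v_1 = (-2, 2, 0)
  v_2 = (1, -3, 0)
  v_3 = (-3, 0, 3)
Orthogonal basis:
  u_1 = (-2, 2, 0)
  u_2 = (-1, -1, 0)
  u_3 = (0, 0, 3)

Apply the Gram-Schmidt recurrence
  u_1 = v_1
  u_i = v_i − Σ_{j<i} ((v_i · u_j) / (u_j · u_j)) · u_j.

Step by step this gives:
  u_1 = (-2, 2, 0)
  u_2 = (-1, -1, 0)
  u_3 = (0, 0, 3)

Orthogonality check:
  u_2 · u_1 = 0 (should be 0)
  u_3 · u_1 = 0 (should be 0)
  u_3 · u_2 = 0 (should be 0)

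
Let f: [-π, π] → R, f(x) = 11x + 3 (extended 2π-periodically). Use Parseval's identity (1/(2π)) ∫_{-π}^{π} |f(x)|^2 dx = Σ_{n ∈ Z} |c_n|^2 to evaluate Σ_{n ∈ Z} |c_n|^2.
Σ |c_n|^2 = 121π^2/3 + 9

Expand and integrate term by term over [-π, π]:
  ∫ (11x)^2 dx = 121·(2π^3/3); ∫ 2·11·(3)·x dx = 0 (odd integrand); ∫ 3^2 dx = 9·2π.
So (1/(2π)) ∫_{-π}^{π} (11x + 3)^2 dx = 121π^2/3 + 9 = 121π^2/3 + 9.
Parseval ⇒ Σ |c_n|^2 = 121π^2/3 + 9.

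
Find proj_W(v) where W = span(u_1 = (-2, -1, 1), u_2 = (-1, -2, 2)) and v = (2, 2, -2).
proj_W(v) = (2, 2, -2)

Set up U = [u_1 | ... | u_2] ∈ R^(3×2). The projector onto W = col(U) is P = U (U^T U)^(-1) U^T.
Compute U^T U =
  [6, 6]
  [6, 9],
and U^T v = (-8, -10).
Solve U^T U · c = U^T v for the coefficients: c = (-2/3, -2/3). The projection is proj_W(v) = U c.
Check: (v - proj_W(v)) · u_1 = 0  (should be 0).
Check: (v - proj_W(v)) · u_2 = 0  (should be 0).
Result: proj_W(v) = (2, 2, -2).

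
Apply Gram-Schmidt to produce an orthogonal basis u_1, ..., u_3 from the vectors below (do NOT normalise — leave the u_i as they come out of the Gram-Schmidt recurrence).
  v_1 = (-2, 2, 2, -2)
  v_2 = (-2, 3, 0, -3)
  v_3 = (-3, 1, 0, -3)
Orthogonal basis:
  u_1 = (-2, 2, 2, -2)
  u_2 = (0, 1, -2, -1)
  u_3 = (-5/4, -17/12, -5/12, -7/12)

Apply the Gram-Schmidt recurrence
  u_1 = v_1
  u_i = v_i − Σ_{j<i} ((v_i · u_j) / (u_j · u_j)) · u_j.

Step by step this gives:
  u_1 = (-2, 2, 2, -2)
  u_2 = (0, 1, -2, -1)
  u_3 = (-5/4, -17/12, -5/12, -7/12)

Orthogonality check:
  u_2 · u_1 = 0 (should be 0)
  u_3 · u_1 = 0 (should be 0)
  u_3 · u_2 = 0 (should be 0)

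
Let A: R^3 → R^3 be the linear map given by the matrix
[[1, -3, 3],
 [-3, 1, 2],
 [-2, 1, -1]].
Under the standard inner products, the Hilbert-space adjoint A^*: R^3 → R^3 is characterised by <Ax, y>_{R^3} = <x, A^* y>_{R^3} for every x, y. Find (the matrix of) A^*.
A^* = A^T =
[[1, -3, -2],
 [-3, 1, 1],
 [3, 2, -1]]

For real matrices with standard dot products, the defining identity <Ax, y> = <x, A^* y> gives (Ax)^T y = x^T (A^*) y, i.e. x^T A^T y = x^T (A^*) y. Since this holds for all x, y, we must have A^* = A^T. Therefore
A^* =
[[1, -3, -2],
 [-3, 1, 1],
 [3, 2, -1]].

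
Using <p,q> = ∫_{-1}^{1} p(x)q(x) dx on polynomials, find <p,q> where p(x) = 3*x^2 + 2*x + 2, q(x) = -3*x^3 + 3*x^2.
<p,q> = 26/5

Expand the product: p(x)·q(x) = -9*x^5 + 3*x^4 + 6*x^2.
∫_{-1}^{1} of each monomial x^k gives [2/(k+1) if k even, 0 if k odd]. Integrating term-by-term (or equivalently evaluating the antiderivative F(x) = -3*x^6/2 + 3*x^5/5 + 2*x^3 at the endpoints):
  F(1) − F(−1) = 11/10 − (-41/10) = 26/5.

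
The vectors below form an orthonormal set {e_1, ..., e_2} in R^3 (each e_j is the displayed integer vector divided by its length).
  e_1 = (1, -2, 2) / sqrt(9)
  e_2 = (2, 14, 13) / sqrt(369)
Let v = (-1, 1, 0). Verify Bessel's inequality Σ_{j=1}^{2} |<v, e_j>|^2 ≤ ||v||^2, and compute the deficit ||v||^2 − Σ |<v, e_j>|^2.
Σ |<v, e_j>|^2 = 57/41; ||v||^2 = 2; deficit = 25/41

Write each e_j = u_j / sqrt(<u_j, u_j>) where u_j is the displayed integer vector. Then <v, e_j> = <v, u_j> / sqrt(<u_j, u_j>), so |<v, e_j>|^2 = <v, u_j>^2 / <u_j, u_j>.
Coefficients: <v, e_1> = -3/sqrt(9), <v, e_2> = 12/sqrt(369).
Square and sum: Σ |<v, e_j>|^2 = 57/41.
Compute ||v||^2 = v·v = 2.
Deficit = 2 − 57/41 = 25/41 ≥ 0, confirming Bessel's inequality. (The deficit equals ||v − Σ <v,e_j> e_j||^2, the squared distance from v to span{e_j}.)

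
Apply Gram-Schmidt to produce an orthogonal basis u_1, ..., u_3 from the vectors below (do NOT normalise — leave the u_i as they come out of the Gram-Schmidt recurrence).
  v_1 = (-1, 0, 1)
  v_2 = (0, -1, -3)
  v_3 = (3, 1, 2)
Orthogonal basis:
  u_1 = (-1, 0, 1)
  u_2 = (-3/2, -1, -3/2)
  u_3 = (2/11, -6/11, 2/11)

Apply the Gram-Schmidt recurrence
  u_1 = v_1
  u_i = v_i − Σ_{j<i} ((v_i · u_j) / (u_j · u_j)) · u_j.

Step by step this gives:
  u_1 = (-1, 0, 1)
  u_2 = (-3/2, -1, -3/2)
  u_3 = (2/11, -6/11, 2/11)

Orthogonality check:
  u_2 · u_1 = 0 (should be 0)
  u_3 · u_1 = 0 (should be 0)
  u_3 · u_2 = 0 (should be 0)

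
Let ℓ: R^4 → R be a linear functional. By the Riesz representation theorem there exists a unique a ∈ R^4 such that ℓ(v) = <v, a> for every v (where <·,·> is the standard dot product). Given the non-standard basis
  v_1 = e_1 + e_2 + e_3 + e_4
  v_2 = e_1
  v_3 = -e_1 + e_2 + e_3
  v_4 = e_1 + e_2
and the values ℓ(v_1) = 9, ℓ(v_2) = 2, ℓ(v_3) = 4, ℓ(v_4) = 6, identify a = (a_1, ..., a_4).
a = (2, 4, 2, 1)

Write a = (a_1, ..., a_4) in the standard basis. For each basis vector v_i, ℓ(v_i) = <v_i, a> is a linear equation in the a_j's. Collect the n equations into a matrix system V a = ℓ, where row i of V is v_i (expressed in the standard basis). Since V is invertible (lower-triangular with 1s on the diagonal, up to permutation), solve by back-substitution:
  V =
[[1, 1, 1, 1],
 [1, 0, 0, 0],
 [-1, 1, 1, 0],
 [1, 1, 0, 0]]
  V a = (9, 2, 4, 6)
Solving gives a = (2, 4, 2, 1).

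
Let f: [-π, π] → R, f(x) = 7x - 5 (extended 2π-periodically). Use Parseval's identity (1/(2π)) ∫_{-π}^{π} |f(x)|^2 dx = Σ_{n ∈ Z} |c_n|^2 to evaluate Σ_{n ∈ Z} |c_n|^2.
Σ |c_n|^2 = 49π^2/3 + 25

Expand and integrate term by term over [-π, π]:
  ∫ (7x)^2 dx = 49·(2π^3/3); ∫ 2·7·(-5)·x dx = 0 (odd integrand); ∫ (-5)^2 dx = 25·2π.
So (1/(2π)) ∫_{-π}^{π} (7x - 5)^2 dx = 49π^2/3 + 25 = 49π^2/3 + 25.
Parseval ⇒ Σ |c_n|^2 = 49π^2/3 + 25.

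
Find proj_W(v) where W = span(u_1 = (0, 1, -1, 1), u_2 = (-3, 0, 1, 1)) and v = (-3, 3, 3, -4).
proj_W(v) = (-24/11, -4/3, 68/33, -20/33)

Set up U = [u_1 | ... | u_2] ∈ R^(4×2). The projector onto W = col(U) is P = U (U^T U)^(-1) U^T.
Compute U^T U =
  [3, 0]
  [0, 11],
and U^T v = (-4, 8).
Solve U^T U · c = U^T v for the coefficients: c = (-4/3, 8/11). The projection is proj_W(v) = U c.
Check: (v - proj_W(v)) · u_1 = 0  (should be 0).
Check: (v - proj_W(v)) · u_2 = 0  (should be 0).
Result: proj_W(v) = (-24/11, -4/3, 68/33, -20/33).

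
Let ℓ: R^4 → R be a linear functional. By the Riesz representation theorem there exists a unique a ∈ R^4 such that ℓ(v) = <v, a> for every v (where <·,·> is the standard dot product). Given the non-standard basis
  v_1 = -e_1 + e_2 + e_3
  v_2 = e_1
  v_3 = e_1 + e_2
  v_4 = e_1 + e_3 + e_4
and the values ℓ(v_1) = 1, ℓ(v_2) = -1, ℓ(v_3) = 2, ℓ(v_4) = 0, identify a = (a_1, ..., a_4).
a = (-1, 3, -3, 4)

Write a = (a_1, ..., a_4) in the standard basis. For each basis vector v_i, ℓ(v_i) = <v_i, a> is a linear equation in the a_j's. Collect the n equations into a matrix system V a = ℓ, where row i of V is v_i (expressed in the standard basis). Since V is invertible (lower-triangular with 1s on the diagonal, up to permutation), solve by back-substitution:
  V =
[[-1, 1, 1, 0],
 [1, 0, 0, 0],
 [1, 1, 0, 0],
 [1, 0, 1, 1]]
  V a = (1, -1, 2, 0)
Solving gives a = (-1, 3, -3, 4).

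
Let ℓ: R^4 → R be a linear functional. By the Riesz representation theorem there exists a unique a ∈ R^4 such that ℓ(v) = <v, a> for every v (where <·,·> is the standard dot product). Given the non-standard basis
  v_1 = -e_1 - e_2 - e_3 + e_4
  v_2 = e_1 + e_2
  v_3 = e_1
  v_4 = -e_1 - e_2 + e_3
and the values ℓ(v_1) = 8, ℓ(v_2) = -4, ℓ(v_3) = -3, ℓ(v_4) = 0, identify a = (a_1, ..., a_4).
a = (-3, -1, -4, 0)

Write a = (a_1, ..., a_4) in the standard basis. For each basis vector v_i, ℓ(v_i) = <v_i, a> is a linear equation in the a_j's. Collect the n equations into a matrix system V a = ℓ, where row i of V is v_i (expressed in the standard basis). Since V is invertible (lower-triangular with 1s on the diagonal, up to permutation), solve by back-substitution:
  V =
[[-1, -1, -1, 1],
 [1, 1, 0, 0],
 [1, 0, 0, 0],
 [-1, -1, 1, 0]]
  V a = (8, -4, -3, 0)
Solving gives a = (-3, -1, -4, 0).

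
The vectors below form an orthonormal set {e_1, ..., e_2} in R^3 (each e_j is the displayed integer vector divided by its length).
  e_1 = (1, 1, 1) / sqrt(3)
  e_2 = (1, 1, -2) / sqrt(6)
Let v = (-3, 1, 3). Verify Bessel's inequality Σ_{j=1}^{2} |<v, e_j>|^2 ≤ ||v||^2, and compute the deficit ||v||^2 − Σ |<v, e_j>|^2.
Σ |<v, e_j>|^2 = 11; ||v||^2 = 19; deficit = 8

Write each e_j = u_j / sqrt(<u_j, u_j>) where u_j is the displayed integer vector. Then <v, e_j> = <v, u_j> / sqrt(<u_j, u_j>), so |<v, e_j>|^2 = <v, u_j>^2 / <u_j, u_j>.
Coefficients: <v, e_1> = 1/sqrt(3), <v, e_2> = -8/sqrt(6).
Square and sum: Σ |<v, e_j>|^2 = 11.
Compute ||v||^2 = v·v = 19.
Deficit = 19 − 11 = 8 ≥ 0, confirming Bessel's inequality. (The deficit equals ||v − Σ <v,e_j> e_j||^2, the squared distance from v to span{e_j}.)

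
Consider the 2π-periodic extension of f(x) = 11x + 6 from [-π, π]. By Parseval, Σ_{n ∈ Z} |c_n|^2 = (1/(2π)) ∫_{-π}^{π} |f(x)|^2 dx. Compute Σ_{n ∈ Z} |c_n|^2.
Σ |c_n|^2 = 121π^2/3 + 36

Expand and integrate term by term over [-π, π]:
  ∫ (11x)^2 dx = 121·(2π^3/3); ∫ 2·11·(6)·x dx = 0 (odd integrand); ∫ 6^2 dx = 36·2π.
So (1/(2π)) ∫_{-π}^{π} (11x + 6)^2 dx = 121π^2/3 + 36 = 121π^2/3 + 36.
Parseval ⇒ Σ |c_n|^2 = 121π^2/3 + 36.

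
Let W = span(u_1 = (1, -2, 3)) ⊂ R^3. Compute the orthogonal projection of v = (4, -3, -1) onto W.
proj_W(v) = (1/2, -1, 3/2)

Set up U = [u_1 | ... | u_1] ∈ R^(3×1). The projector onto W = col(U) is P = U (U^T U)^(-1) U^T.
Compute U^T U =
  [14],
and U^T v = (7).
Solve U^T U · c = U^T v for the coefficients: c = (1/2). The projection is proj_W(v) = U c.
Check: (v - proj_W(v)) · u_1 = 0  (should be 0).
Result: proj_W(v) = (1/2, -1, 3/2).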